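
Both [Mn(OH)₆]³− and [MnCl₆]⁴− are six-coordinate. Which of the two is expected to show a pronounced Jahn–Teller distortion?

[Mn(OH)₆]³−

[Mn(OH)₆]³−: Ligand charges: each hydroxide is −1. With an overall charge of −3 the manganese centre must be in the +3 oxidation state. Group 7 minus oxidation state 3 gives a d⁴ configuration. Hydroxide is a weak-field ligand for a first-row metal, so the complex is high-spin. The t₂g³e_g¹ (high-spin) configuration has an unevenly filled e_g set; the Jahn–Teller theorem predicts a tetragonal distortion (typically axial elongation) to lift the degeneracy.
[MnCl₆]⁴−: Ligand charges: each chloride is −1. With an overall charge of −4 the manganese centre must be in the +2 oxidation state. Manganese is a group-7 element; Mn(II) is therefore d⁵. Chloride is a weak-field ligand for a first-row metal, so the complex is high-spin. The d⁵ configuration leaves the e_g set evenly filled (or empty) — no strong Jahn–Teller driving force.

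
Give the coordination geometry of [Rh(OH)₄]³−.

square planar

Summing ligand charges against the −3 overall charge gives an oxidation state of +1 for rhodium.
Rh sits in group 9, so the d-electron count is 9 − 1 = 8.
With 4 monodentate ligands the coordination number is 4.
A 4d d⁸ ion has a large crystal-field splitting; square planar leaves the high-energy d_{x²−y²} orbital empty and maximises CFSE.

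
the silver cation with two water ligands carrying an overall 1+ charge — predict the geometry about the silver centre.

linear

Ligand charges: water is neutral. With an overall charge of +1 the silver centre must be in the +1 oxidation state.
Group 11 minus oxidation state 1 gives a d¹⁰ configuration.
Coordination number: 2.
A d¹⁰ ion with only two ligands adopts a linear arrangement (sp hybridisation; no CFSE preference).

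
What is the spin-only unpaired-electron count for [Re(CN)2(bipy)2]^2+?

3

Ligand charges: each cyanide is −1; 2,2′-bipyridine is neutral. With an overall charge of +2 the rhenium centre must be in the +4 oxidation state.
Re sits in group 7, so the d-electron count is 7 − 4 = 3.
Counting donor atoms: 2×cyanide (monodentate) → 2 donors; 2×2,2′-bipyridine (bidentate) → 4 donors. Coordination number = 6.
In an octahedral field the d³ configuration is t₂g³e_g⁰ (only one arrangement possible), giving 3 unpaired electrons.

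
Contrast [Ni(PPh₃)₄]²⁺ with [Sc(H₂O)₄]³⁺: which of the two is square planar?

For [Ni(PPh₃)₄]²⁺: Summing ligand charges against the +2 overall charge gives an oxidation state of +2 for nickel. Group 10 minus oxidation state 2 gives a d⁸ configuration. Triphenylphosphine is a strong-field ligand (high in the spectrochemical series). A 3d d⁸ ion with strong-field ligands gains enough CFSE to favour square planar over tetrahedral. → square planar.
For [Sc(H₂O)₄]³⁺: Summing ligand charges against the +3 overall charge gives an oxidation state of +3 for scandium. Sc sits in group 3, so the d-electron count is 3 − 3 = 0. A d⁰ ion has no crystal-field stabilisation preference between square planar and tetrahedral, so four ligands adopt the sterically favoured tetrahedral geometry. → tetrahedral.

[Ni(PPh₃)₄]²⁺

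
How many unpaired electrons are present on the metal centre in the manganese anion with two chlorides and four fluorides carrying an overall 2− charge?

3

Summing ligand charges against the −2 overall charge gives an oxidation state of +4 for manganese.
Mn sits in group 7, so the d-electron count is 7 − 4 = 3.
In an octahedral field the d³ configuration is t₂g³e_g⁰ (only one arrangement possible), giving 3 unpaired electrons.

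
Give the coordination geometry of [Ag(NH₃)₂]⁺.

linear

Ligand charges: ammonia is neutral. With an overall charge of +1 the silver centre must be in the +1 oxidation state.
Silver is a group-11 element; Ag(I) is therefore d¹⁰.
Coordination number: 2.
A d¹⁰ ion with only two ligands adopts a linear arrangement (sp hybridisation; no CFSE preference).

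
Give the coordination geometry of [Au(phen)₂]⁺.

tetrahedral

Ligand charges: 1,10-phenanthroline is neutral. With an overall charge of +1 the gold centre must be in the +1 oxidation state.
Group 11 minus oxidation state 1 gives a d¹⁰ configuration.
Counting donor atoms: 2×1,10-phenanthroline (bidentate) → 4 donors. Coordination number = 4.
A d¹⁰ ion has no crystal-field stabilisation preference between square planar and tetrahedral, so four ligands adopt the sterically favoured tetrahedral geometry.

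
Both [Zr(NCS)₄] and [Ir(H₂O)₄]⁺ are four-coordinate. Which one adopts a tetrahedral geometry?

[Zr(NCS)₄]

For [Zr(NCS)₄]: Each isothiocyanate is −1; balancing the 0 overall charge requires Zr(IV). Zirconium is a group-4 element; Zr(IV) is therefore d⁰. A d⁰ ion has no crystal-field stabilisation preference between square planar and tetrahedral, so four ligands adopt the sterically favoured tetrahedral geometry. → tetrahedral.
For [Ir(H₂O)₄]⁺: Ligand charges: water is neutral. With an overall charge of +1 the iridium centre must be in the +1 oxidation state. Group 9 minus oxidation state 1 gives a d⁸ configuration. A 5d d⁸ ion has a large crystal-field splitting; square planar leaves the high-energy d_{x²−y²} orbital empty and maximises CFSE. → square planar.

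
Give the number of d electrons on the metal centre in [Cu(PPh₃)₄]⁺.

Summing ligand charges against the +1 overall charge gives an oxidation state of +1 for copper.
Cu sits in group 11, so the d-electron count is 11 − 1 = 10.

d10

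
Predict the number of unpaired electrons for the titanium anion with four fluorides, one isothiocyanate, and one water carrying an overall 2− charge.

1

Ligand charges: each fluoride is −1; each isothiocyanate is −1; water is neutral. With an overall charge of −2 the titanium centre must be in the +3 oxidation state.
Group 4 minus oxidation state 3 gives a d¹ configuration.
In an octahedral field the d¹ configuration is t₂g¹e_g⁰ (only one arrangement possible), giving 1 unpaired electron.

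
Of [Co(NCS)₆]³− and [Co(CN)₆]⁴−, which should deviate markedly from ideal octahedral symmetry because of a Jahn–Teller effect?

[Co(CN)₆]⁴−

[Co(NCS)₆]³−: Each isothiocyanate is −1; balancing the −3 overall charge requires Co(III). Cobalt is a group-9 element; Co(III) is therefore d⁶. Co(III) has an exceptionally large octahedral splitting and is low-spin with essentially every ligand except fluoride. The d⁶ configuration leaves the e_g set evenly filled (or empty) — no strong Jahn–Teller driving force.
[Co(CN)₆]⁴−: Each cyanide is −1; balancing the −4 overall charge requires Co(II). Group 9 minus oxidation state 2 gives a d⁷ configuration. Cyanide is a strong-field ligand (high in the spectrochemical series) for a first-row metal, so the complex is low-spin. The t₂g⁶e_g¹ (low-spin) configuration has an unevenly filled e_g set; the Jahn–Teller theorem predicts a tetragonal distortion (typically axial elongation) to lift the degeneracy.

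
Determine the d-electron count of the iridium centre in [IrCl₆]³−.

Each chloride is −1; balancing the −3 overall charge requires Ir(III).
Iridium is a group-9 element; Ir(III) is therefore d⁶.

d⁶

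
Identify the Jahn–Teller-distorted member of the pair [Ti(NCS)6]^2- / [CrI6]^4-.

[CrI6]^4-

[Ti(NCS)6]^2-: Summing ligand charges against the −2 overall charge gives an oxidation state of +4 for titanium. Titanium is a group-4 element; Ti(IV) is therefore d⁰. The d⁰ configuration leaves the e_g set evenly filled (or empty) — no strong Jahn–Teller driving force.
[CrI6]^4-: Each iodide is −1; balancing the −4 overall charge requires Cr(II). Chromium is a group-6 element; Cr(II) is therefore d⁴. Iodide is a weak-field ligand for a first-row metal, so the complex is high-spin. The t₂g³e_g¹ (high-spin) configuration has an unevenly filled e_g set; the Jahn–Teller theorem predicts a tetragonal distortion (typically axial elongation) to lift the degeneracy.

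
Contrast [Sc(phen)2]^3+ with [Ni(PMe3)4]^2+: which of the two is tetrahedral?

For [Sc(phen)2]^3+: 1,10-phenanthroline is neutral; balancing the +3 overall charge requires Sc(III). Group 3 minus oxidation state 3 gives a d⁰ configuration. A d⁰ ion has no crystal-field stabilisation preference between square planar and tetrahedral, so four ligands adopt the sterically favoured tetrahedral geometry. → tetrahedral.
For [Ni(PMe3)4]^2+: Summing ligand charges against the +2 overall charge gives an oxidation state of +2 for nickel. Nickel is a group-10 element; Ni(II) is therefore d⁸. Trimethylphosphine is a strong-field ligand (high in the spectrochemical series). A 3d d⁸ ion with strong-field ligands gains enough CFSE to favour square planar over tetrahedral. → square planar.

[Sc(phen)2]^3+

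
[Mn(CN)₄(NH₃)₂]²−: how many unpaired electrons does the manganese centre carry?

Each cyanide is −1; ammonia is neutral; balancing the −2 overall charge requires Mn(II).
Mn sits in group 7, so the d-electron count is 7 − 2 = 5.
The spin state decides the count: Cyanide is a strong-field ligand (high in the spectrochemical series) for a first-row metal, so the complex is low-spin.
An octahedral low-spin d⁵ ion is t₂g⁵e_g⁰, giving 1 unpaired electron.

1 unpaired electron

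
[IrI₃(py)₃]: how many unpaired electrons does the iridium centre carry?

Each iodide is −1; pyridine is neutral; balancing the 0 overall charge requires Ir(III).
Iridium is a group-9 element; Ir(III) is therefore d⁶.
The spin state decides the count: a 5d ion has a large Δₒ and is invariably low-spin.
An octahedral low-spin d⁶ ion is t₂g⁶e_g⁰, giving 0 unpaired electrons.

0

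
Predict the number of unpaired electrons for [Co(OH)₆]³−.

Ligand charges: each hydroxide is −1. With an overall charge of −3 the cobalt centre must be in the +3 oxidation state.
Cobalt is a group-9 element; Co(III) is therefore d⁶.
The spin state decides the count: Co(III) has an exceptionally large octahedral splitting and is low-spin with essentially every ligand except fluoride.
An octahedral low-spin d⁶ ion is t₂g⁶e_g⁰, giving 0 unpaired electrons.

0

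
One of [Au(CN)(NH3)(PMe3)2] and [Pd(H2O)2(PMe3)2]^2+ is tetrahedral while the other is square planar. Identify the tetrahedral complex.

For [Au(CN)(NH3)(PMe3)2]: Summing ligand charges against the 0 overall charge gives an oxidation state of +1 for gold. Au sits in group 11, so the d-electron count is 11 − 1 = 10. A d¹⁰ ion has no crystal-field stabilisation preference between square planar and tetrahedral, so four ligands adopt the sterically favoured tetrahedral geometry. → tetrahedral.
For [Pd(H2O)2(PMe3)2]^2+: Ligand charges: water is neutral; trimethylphosphine is neutral. With an overall charge of +2 the palladium centre must be in the +2 oxidation state. Group 10 minus oxidation state 2 gives a d⁸ configuration. A 4d d⁸ ion has a large crystal-field splitting; square planar leaves the high-energy d_{x²−y²} orbital empty and maximises CFSE. → square planar.

[Au(CN)(NH3)(PMe3)2]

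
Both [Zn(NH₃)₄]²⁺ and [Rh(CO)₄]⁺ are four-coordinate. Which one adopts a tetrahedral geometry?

For [Zn(NH₃)₄]²⁺: Ligand charges: ammonia is neutral. With an overall charge of +2 the zinc centre must be in the +2 oxidation state. Group 12 minus oxidation state 2 gives a d¹⁰ configuration. A d¹⁰ ion has no crystal-field stabilisation preference between square planar and tetrahedral, so four ligands adopt the sterically favoured tetrahedral geometry. → tetrahedral.
For [Rh(CO)₄]⁺: Summing ligand charges against the +1 overall charge gives an oxidation state of +1 for rhodium. Rh sits in group 9, so the d-electron count is 9 − 1 = 8. A 4d d⁸ ion has a large crystal-field splitting; square planar leaves the high-energy d_{x²−y²} orbital empty and maximises CFSE. → square planar.

[Zn(NH₃)₄]²⁺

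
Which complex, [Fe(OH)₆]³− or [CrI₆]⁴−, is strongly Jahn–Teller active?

[Fe(OH)₆]³−: Ligand charges: each hydroxide is −1. With an overall charge of −3 the iron centre must be in the +3 oxidation state. Iron is a group-8 element; Fe(III) is therefore d⁵. Hydroxide is a weak-field ligand for a first-row metal, so the complex is high-spin. The d⁵ configuration leaves the e_g set evenly filled (or empty) — no strong Jahn–Teller driving force.
[CrI₆]⁴−: Ligand charges: each iodide is −1. With an overall charge of −4 the chromium centre must be in the +2 oxidation state. Group 6 minus oxidation state 2 gives a d⁴ configuration. Iodide is a weak-field ligand for a first-row metal, so the complex is high-spin. The t₂g³e_g¹ (high-spin) configuration has an unevenly filled e_g set; the Jahn–Teller theorem predicts a tetragonal distortion (typically axial elongation) to lift the degeneracy.

[CrI₆]⁴−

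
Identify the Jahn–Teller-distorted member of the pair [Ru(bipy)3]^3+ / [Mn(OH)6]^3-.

[Ru(bipy)3]^3+: 2,2′-bipyridine is neutral; balancing the +3 overall charge requires Ru(III). Ruthenium is a group-8 element; Ru(III) is therefore d⁵. A 4d ion has a large Δₒ and is invariably low-spin. The d⁵ configuration leaves the e_g set evenly filled (or empty) — no strong Jahn–Teller driving force.
[Mn(OH)6]^3-: Ligand charges: each hydroxide is −1. With an overall charge of −3 the manganese centre must be in the +3 oxidation state. Manganese is a group-7 element; Mn(III) is therefore d⁴. Hydroxide is a weak-field ligand for a first-row metal, so the complex is high-spin. The t₂g³e_g¹ (high-spin) configuration has an unevenly filled e_g set; the Jahn–Teller theorem predicts a tetragonal distortion (typically axial elongation) to lift the degeneracy.

[Mn(OH)6]^3-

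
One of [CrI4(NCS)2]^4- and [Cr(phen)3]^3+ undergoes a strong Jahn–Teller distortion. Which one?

[CrI4(NCS)2]^4-: Ligand charges: each iodide is −1; each isothiocyanate is −1. With an overall charge of −4 the chromium centre must be in the +2 oxidation state. Cr sits in group 6, so the d-electron count is 6 − 2 = 4. Iodide and isothiocyanate are weak-field ligands for a first-row metal, so the complex is high-spin. The t₂g³e_g¹ (high-spin) configuration has an unevenly filled e_g set; the Jahn–Teller theorem predicts a tetragonal distortion (typically axial elongation) to lift the degeneracy.
[Cr(phen)3]^3+: 1,10-phenanthroline is neutral; balancing the +3 overall charge requires Cr(III). Cr sits in group 6, so the d-electron count is 6 − 3 = 3. The d³ configuration leaves the e_g set evenly filled (or empty) — no strong Jahn–Teller driving force.

[CrI4(NCS)2]^4-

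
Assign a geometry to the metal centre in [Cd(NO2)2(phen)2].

octahedral

Summing ligand charges against the 0 overall charge gives an oxidation state of +2 for cadmium.
Group 12 minus oxidation state 2 gives a d¹⁰ configuration.
Counting donor atoms: 2×nitro (N-bound nitrite) (monodentate) → 2 donors; 2×1,10-phenanthroline (bidentate) → 4 donors. Coordination number = 6.
Six donors around a single metal centre give an octahedral coordination sphere.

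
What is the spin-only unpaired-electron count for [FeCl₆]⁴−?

Each chloride is −1; balancing the −4 overall charge requires Fe(II).
Group 8 minus oxidation state 2 gives a d⁶ configuration.
The spin state decides the count: Chloride is a weak-field ligand for a first-row metal, so the complex is high-spin.
An octahedral high-spin d⁶ ion is t₂g⁴e_g², giving 4 unpaired electrons.

4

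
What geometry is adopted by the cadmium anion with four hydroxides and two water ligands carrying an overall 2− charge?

octahedral

Each hydroxide is −1; water is neutral; balancing the −2 overall charge requires Cd(II).
Cd sits in group 12, so the d-electron count is 12 − 2 = 10.
With 6 monodentate ligands the coordination number is 6.
Six donors around a single metal centre give an octahedral coordination sphere.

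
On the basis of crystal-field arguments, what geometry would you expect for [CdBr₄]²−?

Each bromide is −1; balancing the −2 overall charge requires Cd(II).
Group 12 minus oxidation state 2 gives a d¹⁰ configuration.
With 4 monodentate ligands the coordination number is 4.
A d¹⁰ ion has no crystal-field stabilisation preference between square planar and tetrahedral, so four ligands adopt the sterically favoured tetrahedral geometry.

tetrahedral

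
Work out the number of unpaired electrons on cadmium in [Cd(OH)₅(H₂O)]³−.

0

Summing ligand charges against the −3 overall charge gives an oxidation state of +2 for cadmium.
Cadmium is a group-12 element; Cd(II) is therefore d¹⁰.
In an octahedral field the d¹⁰ configuration is t₂g⁶e_g⁴, giving 0 unpaired electrons.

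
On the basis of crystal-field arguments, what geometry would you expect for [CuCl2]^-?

Summing ligand charges against the −1 overall charge gives an oxidation state of +1 for copper.
Copper is a group-11 element; Cu(I) is therefore d¹⁰.
With 2 monodentate ligands the coordination number is 2.
A d¹⁰ ion with only two ligands adopts a linear arrangement (sp hybridisation; no CFSE preference).

linear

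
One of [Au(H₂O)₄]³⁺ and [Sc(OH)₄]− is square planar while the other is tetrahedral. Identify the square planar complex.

[Au(H₂O)₄]³⁺

For [Au(H₂O)₄]³⁺: Ligand charges: water is neutral. With an overall charge of +3 the gold centre must be in the +3 oxidation state. Group 11 minus oxidation state 3 gives a d⁸ configuration. A 5d d⁸ ion has a large crystal-field splitting; square planar leaves the high-energy d_{x²−y²} orbital empty and maximises CFSE. → square planar.
For [Sc(OH)₄]−: Ligand charges: each hydroxide is −1. With an overall charge of −1 the scandium centre must be in the +3 oxidation state. Sc sits in group 3, so the d-electron count is 3 − 3 = 0. A d⁰ ion has no crystal-field stabilisation preference between square planar and tetrahedral, so four ligands adopt the sterically favoured tetrahedral geometry. → tetrahedral.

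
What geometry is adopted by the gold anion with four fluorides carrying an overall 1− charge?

square planar

Summing ligand charges against the −1 overall charge gives an oxidation state of +3 for gold.
Group 11 minus oxidation state 3 gives a d⁸ configuration.
Coordination number: 4.
A 5d d⁸ ion has a large crystal-field splitting; square planar leaves the high-energy d_{x²−y²} orbital empty and maximises CFSE.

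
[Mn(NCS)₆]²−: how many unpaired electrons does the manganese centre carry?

3

Ligand charges: each isothiocyanate is −1. With an overall charge of −2 the manganese centre must be in the +4 oxidation state.
Mn sits in group 7, so the d-electron count is 7 − 4 = 3.
In an octahedral field the d³ configuration is t₂g³e_g⁰ (only one arrangement possible), giving 3 unpaired electrons.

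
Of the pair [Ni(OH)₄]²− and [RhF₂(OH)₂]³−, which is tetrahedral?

For [Ni(OH)₄]²−: Ligand charges: each hydroxide is −1. With an overall charge of −2 the nickel centre must be in the +2 oxidation state. Ni sits in group 10, so the d-electron count is 10 − 2 = 8. Hydroxide is a weak-field ligand. With weak-field ligands the CFSE gain from square planar is small, so a 3d d⁸ ion takes the sterically preferred tetrahedral geometry. → tetrahedral.
For [RhF₂(OH)₂]³−: Each fluoride is −1; each hydroxide is −1; balancing the −3 overall charge requires Rh(I). Rhodium is a group-9 element; Rh(I) is therefore d⁸. A 4d d⁸ ion has a large crystal-field splitting; square planar leaves the high-energy d_{x²−y²} orbital empty and maximises CFSE. → square planar.

[Ni(OH)₄]²−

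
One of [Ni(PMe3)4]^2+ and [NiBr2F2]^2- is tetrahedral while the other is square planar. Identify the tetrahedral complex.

[NiBr2F2]^2-

For [Ni(PMe3)4]^2+: Summing ligand charges against the +2 overall charge gives an oxidation state of +2 for nickel. Group 10 minus oxidation state 2 gives a d⁸ configuration. Trimethylphosphine is a strong-field ligand (high in the spectrochemical series). A 3d d⁸ ion with strong-field ligands gains enough CFSE to favour square planar over tetrahedral. → square planar.
For [NiBr2F2]^2-: Ligand charges: each bromide is −1; each fluoride is −1. With an overall charge of −2 the nickel centre must be in the +2 oxidation state. Nickel is a group-10 element; Ni(II) is therefore d⁸. Bromide and fluoride are weak-field ligands. With weak-field ligands the CFSE gain from square planar is small, so a 3d d⁸ ion takes the sterically preferred tetrahedral geometry. → tetrahedral.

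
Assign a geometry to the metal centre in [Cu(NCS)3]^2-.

trigonal planar

Summing ligand charges against the −2 overall charge gives an oxidation state of +1 for copper.
Cu sits in group 11, so the d-electron count is 11 − 1 = 10.
Coordination number: 3.
Three ligands around a d¹⁰ centre minimise repulsion in a trigonal-planar arrangement.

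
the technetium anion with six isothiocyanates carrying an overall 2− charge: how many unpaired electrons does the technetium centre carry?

Ligand charges: each isothiocyanate is −1. With an overall charge of −2 the technetium centre must be in the +4 oxidation state.
Group 7 minus oxidation state 4 gives a d³ configuration.
In an octahedral field the d³ configuration is t₂g³e_g⁰ (only one arrangement possible), giving 3 unpaired electrons.

3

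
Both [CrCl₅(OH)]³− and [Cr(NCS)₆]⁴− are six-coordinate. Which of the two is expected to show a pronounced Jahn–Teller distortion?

[CrCl₅(OH)]³−: Summing ligand charges against the −3 overall charge gives an oxidation state of +3 for chromium. Chromium is a group-6 element; Cr(III) is therefore d³. The d³ configuration leaves the e_g set evenly filled (or empty) — no strong Jahn–Teller driving force.
[Cr(NCS)₆]⁴−: Each isothiocyanate is −1; balancing the −4 overall charge requires Cr(II). Cr sits in group 6, so the d-electron count is 6 − 2 = 4. Isothiocyanate is a weak-field ligand for a first-row metal, so the complex is high-spin. The t₂g³e_g¹ (high-spin) configuration has an unevenly filled e_g set; the Jahn–Teller theorem predicts a tetragonal distortion (typically axial elongation) to lift the degeneracy.

[Cr(NCS)₆]⁴−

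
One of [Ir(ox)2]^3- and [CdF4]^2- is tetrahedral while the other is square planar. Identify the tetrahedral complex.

[CdF4]^2-

For [Ir(ox)2]^3-: Summing ligand charges against the −3 overall charge gives an oxidation state of +1 for iridium. Iridium is a group-9 element; Ir(I) is therefore d⁸. A 5d d⁸ ion has a large crystal-field splitting; square planar leaves the high-energy d_{x²−y²} orbital empty and maximises CFSE. → square planar.
For [CdF4]^2-: Each fluoride is −1; balancing the −2 overall charge requires Cd(II). Cd sits in group 12, so the d-electron count is 12 − 2 = 10. A d¹⁰ ion has no crystal-field stabilisation preference between square planar and tetrahedral, so four ligands adopt the sterically favoured tetrahedral geometry. → tetrahedral.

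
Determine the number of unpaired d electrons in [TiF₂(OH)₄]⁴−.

Summing ligand charges against the −4 overall charge gives an oxidation state of +2 for titanium.
Group 4 minus oxidation state 2 gives a d² configuration.
In an octahedral field the d² configuration is t₂g²e_g⁰ (only one arrangement possible), giving 2 unpaired electrons.

2 unpaired electrons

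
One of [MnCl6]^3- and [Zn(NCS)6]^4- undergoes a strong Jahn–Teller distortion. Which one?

[MnCl6]^3-

[MnCl6]^3-: Ligand charges: each chloride is −1. With an overall charge of −3 the manganese centre must be in the +3 oxidation state. Mn sits in group 7, so the d-electron count is 7 − 3 = 4. Chloride is a weak-field ligand for a first-row metal, so the complex is high-spin. The t₂g³e_g¹ (high-spin) configuration has an unevenly filled e_g set; the Jahn–Teller theorem predicts a tetragonal distortion (typically axial elongation) to lift the degeneracy.
[Zn(NCS)6]^4-: Each isothiocyanate is −1; balancing the −4 overall charge requires Zn(II). Zn sits in group 12, so the d-electron count is 12 − 2 = 10. The d¹⁰ configuration leaves the e_g set evenly filled (or empty) — no strong Jahn–Teller driving force.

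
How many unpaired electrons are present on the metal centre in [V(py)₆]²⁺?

3 unpaired electrons

Summing ligand charges against the +2 overall charge gives an oxidation state of +2 for vanadium.
V sits in group 5, so the d-electron count is 5 − 2 = 3.
In an octahedral field the d³ configuration is t₂g³e_g⁰ (only one arrangement possible), giving 3 unpaired electrons.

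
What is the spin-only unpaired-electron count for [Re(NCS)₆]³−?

2 unpaired electrons

Each isothiocyanate is −1; balancing the −3 overall charge requires Re(III).
Group 7 minus oxidation state 3 gives a d⁴ configuration.
The spin state decides the count: a 5d ion has a large Δₒ and is invariably low-spin.
An octahedral low-spin d⁴ ion is t₂g⁴e_g⁰, giving 2 unpaired electrons.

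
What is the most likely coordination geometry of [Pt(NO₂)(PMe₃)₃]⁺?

square planar

Ligand charges: each nitro (N-bound nitrite) is −1; trimethylphosphine is neutral. With an overall charge of +1 the platinum centre must be in the +2 oxidation state.
Group 10 minus oxidation state 2 gives a d⁸ configuration.
Coordination number: 4.
A 5d d⁸ ion has a large crystal-field splitting; square planar leaves the high-energy d_{x²−y²} orbital empty and maximises CFSE.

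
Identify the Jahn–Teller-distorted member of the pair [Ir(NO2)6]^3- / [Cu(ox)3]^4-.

[Ir(NO2)6]^3-: Ligand charges: each nitro (N-bound nitrite) is −1. With an overall charge of −3 the iridium centre must be in the +3 oxidation state. Ir sits in group 9, so the d-electron count is 9 − 3 = 6. A 5d ion has a large Δₒ and is invariably low-spin. The d⁶ configuration leaves the e_g set evenly filled (or empty) — no strong Jahn–Teller driving force.
[Cu(ox)3]^4-: Ligand charges: each oxalate is −2. With an overall charge of −4 the copper centre must be in the +2 oxidation state. Group 11 minus oxidation state 2 gives a d⁹ configuration. The t₂g⁶e_g³ configuration has an unevenly filled e_g set; the Jahn–Teller theorem predicts a tetragonal distortion (typically axial elongation) to lift the degeneracy.

[Cu(ox)3]^4-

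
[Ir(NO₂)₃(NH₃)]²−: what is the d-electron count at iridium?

d⁸

Each nitro (N-bound nitrite) is −1; ammonia is neutral; balancing the −2 overall charge requires Ir(I).
Iridium is a group-9 element; Ir(I) is therefore d⁸.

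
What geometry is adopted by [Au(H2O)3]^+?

Summing ligand charges against the +1 overall charge gives an oxidation state of +1 for gold.
Group 11 minus oxidation state 1 gives a d¹⁰ configuration.
Coordination number: 3.
Three ligands around a d¹⁰ centre minimise repulsion in a trigonal-planar arrangement.

trigonal planar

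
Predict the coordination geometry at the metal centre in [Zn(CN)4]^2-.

tetrahedral

Ligand charges: each cyanide is −1. With an overall charge of −2 the zinc centre must be in the +2 oxidation state.
Zn sits in group 12, so the d-electron count is 12 − 2 = 10.
Coordination number: 4.
A d¹⁰ ion has no crystal-field stabilisation preference between square planar and tetrahedral, so four ligands adopt the sterically favoured tetrahedral geometry.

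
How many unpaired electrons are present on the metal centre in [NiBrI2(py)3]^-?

Ligand charges: each bromide is −1; each iodide is −1; pyridine is neutral. With an overall charge of −1 the nickel centre must be in the +2 oxidation state.
Nickel is a group-10 element; Ni(II) is therefore d⁸.
In an octahedral field the d⁸ configuration is t₂g⁶e_g² (only one arrangement possible), giving 2 unpaired electrons.

2 unpaired electrons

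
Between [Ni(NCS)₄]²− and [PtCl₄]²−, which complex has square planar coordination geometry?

[PtCl₄]²−

For [Ni(NCS)₄]²−: Each isothiocyanate is −1; balancing the −2 overall charge requires Ni(II). Nickel is a group-10 element; Ni(II) is therefore d⁸. Isothiocyanate is a weak-field ligand. With weak-field ligands the CFSE gain from square planar is small, so a 3d d⁸ ion takes the sterically preferred tetrahedral geometry. → tetrahedral.
For [PtCl₄]²−: Ligand charges: each chloride is −1. With an overall charge of −2 the platinum centre must be in the +2 oxidation state. Pt sits in group 10, so the d-electron count is 10 − 2 = 8. A 5d d⁸ ion has a large crystal-field splitting; square planar leaves the high-energy d_{x²−y²} orbital empty and maximises CFSE. → square planar.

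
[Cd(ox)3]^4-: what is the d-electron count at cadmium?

Ligand charges: each oxalate is −2. With an overall charge of −4 the cadmium centre must be in the +2 oxidation state.
Cd sits in group 12, so the d-electron count is 12 − 2 = 10.

d10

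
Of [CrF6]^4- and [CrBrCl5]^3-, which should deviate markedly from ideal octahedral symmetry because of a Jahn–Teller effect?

[CrF6]^4-: Summing ligand charges against the −4 overall charge gives an oxidation state of +2 for chromium. Cr sits in group 6, so the d-electron count is 6 − 2 = 4. Fluoride is a weak-field ligand for a first-row metal, so the complex is high-spin. The t₂g³e_g¹ (high-spin) configuration has an unevenly filled e_g set; the Jahn–Teller theorem predicts a tetragonal distortion (typically axial elongation) to lift the degeneracy.
[CrBrCl5]^3-: Summing ligand charges against the −3 overall charge gives an oxidation state of +3 for chromium. Group 6 minus oxidation state 3 gives a d³ configuration. The d³ configuration leaves the e_g set evenly filled (or empty) — no strong Jahn–Teller driving force.

[CrF6]^4-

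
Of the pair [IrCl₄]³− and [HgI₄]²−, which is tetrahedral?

[HgI₄]²−

For [IrCl₄]³−: Ligand charges: each chloride is −1. With an overall charge of −3 the iridium centre must be in the +1 oxidation state. Iridium is a group-9 element; Ir(I) is therefore d⁸. A 5d d⁸ ion has a large crystal-field splitting; square planar leaves the high-energy d_{x²−y²} orbital empty and maximises CFSE. → square planar.
For [HgI₄]²−: Ligand charges: each iodide is −1. With an overall charge of −2 the mercury centre must be in the +2 oxidation state. Group 12 minus oxidation state 2 gives a d¹⁰ configuration. A d¹⁰ ion has no crystal-field stabilisation preference between square planar and tetrahedral, so four ligands adopt the sterically favoured tetrahedral geometry. → tetrahedral.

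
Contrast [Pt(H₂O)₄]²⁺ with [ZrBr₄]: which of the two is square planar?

For [Pt(H₂O)₄]²⁺: Ligand charges: water is neutral. With an overall charge of +2 the platinum centre must be in the +2 oxidation state. Pt sits in group 10, so the d-electron count is 10 − 2 = 8. A 5d d⁸ ion has a large crystal-field splitting; square planar leaves the high-energy d_{x²−y²} orbital empty and maximises CFSE. → square planar.
For [ZrBr₄]: Summing ligand charges against the 0 overall charge gives an oxidation state of +4 for zirconium. Group 4 minus oxidation state 4 gives a d⁰ configuration. A d⁰ ion has no crystal-field stabilisation preference between square planar and tetrahedral, so four ligands adopt the sterically favoured tetrahedral geometry. → tetrahedral.

[Pt(H₂O)₄]²⁺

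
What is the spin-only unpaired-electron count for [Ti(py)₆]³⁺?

Ligand charges: pyridine is neutral. With an overall charge of +3 the titanium centre must be in the +3 oxidation state.
Group 4 minus oxidation state 3 gives a d¹ configuration.
In an octahedral field the d¹ configuration is t₂g¹e_g⁰ (only one arrangement possible), giving 1 unpaired electron.

1 unpaired electron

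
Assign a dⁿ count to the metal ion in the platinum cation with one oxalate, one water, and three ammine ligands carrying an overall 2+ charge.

d⁶

Ligand charges: each oxalate is −2; water is neutral; ammonia is neutral. With an overall charge of +2 the platinum centre must be in the +4 oxidation state.
Platinum is a group-10 element; Pt(IV) is therefore d⁶.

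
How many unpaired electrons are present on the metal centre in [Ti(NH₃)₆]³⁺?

Ligand charges: ammonia is neutral. With an overall charge of +3 the titanium centre must be in the +3 oxidation state.
Ti sits in group 4, so the d-electron count is 4 − 3 = 1.
In an octahedral field the d¹ configuration is t₂g¹e_g⁰ (only one arrangement possible), giving 1 unpaired electron.

1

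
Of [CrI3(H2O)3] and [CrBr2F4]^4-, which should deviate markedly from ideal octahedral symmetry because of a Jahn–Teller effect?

[CrI3(H2O)3]: Ligand charges: each iodide is −1; water is neutral. With an overall charge of 0 the chromium centre must be in the +3 oxidation state. Group 6 minus oxidation state 3 gives a d³ configuration. The d³ configuration leaves the e_g set evenly filled (or empty) — no strong Jahn–Teller driving force.
[CrBr2F4]^4-: Each bromide is −1; each fluoride is −1; balancing the −4 overall charge requires Cr(II). Cr sits in group 6, so the d-electron count is 6 − 2 = 4. Bromide and fluoride are weak-field ligands for a first-row metal, so the complex is high-spin. The t₂g³e_g¹ (high-spin) configuration has an unevenly filled e_g set; the Jahn–Teller theorem predicts a tetragonal distortion (typically axial elongation) to lift the degeneracy.

[CrBr2F4]^4-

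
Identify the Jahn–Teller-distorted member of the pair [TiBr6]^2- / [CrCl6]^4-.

[CrCl6]^4-

[TiBr6]^2-: Each bromide is −1; balancing the −2 overall charge requires Ti(IV). Ti sits in group 4, so the d-electron count is 4 − 4 = 0. The d⁰ configuration leaves the e_g set evenly filled (or empty) — no strong Jahn–Teller driving force.
[CrCl6]^4-: Each chloride is −1; balancing the −4 overall charge requires Cr(II). Cr sits in group 6, so the d-electron count is 6 − 2 = 4. Chloride is a weak-field ligand for a first-row metal, so the complex is high-spin. The t₂g³e_g¹ (high-spin) configuration has an unevenly filled e_g set; the Jahn–Teller theorem predicts a tetragonal distortion (typically axial elongation) to lift the degeneracy.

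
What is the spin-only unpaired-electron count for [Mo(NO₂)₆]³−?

Each nitro (N-bound nitrite) is −1; balancing the −3 overall charge requires Mo(III).
Mo sits in group 6, so the d-electron count is 6 − 3 = 3.
In an octahedral field the d³ configuration is t₂g³e_g⁰ (only one arrangement possible), giving 3 unpaired electrons.

3 unpaired electrons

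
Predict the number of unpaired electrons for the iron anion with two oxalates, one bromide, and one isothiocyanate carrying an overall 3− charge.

5

Ligand charges: each oxalate is −2; each bromide is −1; each isothiocyanate is −1. With an overall charge of −3 the iron centre must be in the +3 oxidation state.
Iron is a group-8 element; Fe(III) is therefore d⁵.
Counting donor atoms: 2×oxalate (bidentate) → 4 donors; 1×bromide (monodentate) → 1 donor; 1×isothiocyanate (monodentate) → 1 donor. Coordination number = 6.
The spin state decides the count: Bromide, isothiocyanate, and oxalate are weak-field ligands for a first-row metal, so the complex is high-spin.
An octahedral high-spin d⁵ ion is t₂g³e_g², giving 5 unpaired electrons.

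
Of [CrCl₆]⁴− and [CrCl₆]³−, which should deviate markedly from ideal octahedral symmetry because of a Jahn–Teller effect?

[CrCl₆]⁴−: Summing ligand charges against the −4 overall charge gives an oxidation state of +2 for chromium. Cr sits in group 6, so the d-electron count is 6 − 2 = 4. Chloride is a weak-field ligand for a first-row metal, so the complex is high-spin. The t₂g³e_g¹ (high-spin) configuration has an unevenly filled e_g set; the Jahn–Teller theorem predicts a tetragonal distortion (typically axial elongation) to lift the degeneracy.
[CrCl₆]³−: Ligand charges: each chloride is −1. With an overall charge of −3 the chromium centre must be in the +3 oxidation state. Group 6 minus oxidation state 3 gives a d³ configuration. The d³ configuration leaves the e_g set evenly filled (or empty) — no strong Jahn–Teller driving force.

[CrCl₆]⁴−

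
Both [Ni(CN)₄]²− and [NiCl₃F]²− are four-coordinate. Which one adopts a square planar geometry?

[Ni(CN)₄]²−

For [Ni(CN)₄]²−: Summing ligand charges against the −2 overall charge gives an oxidation state of +2 for nickel. Ni sits in group 10, so the d-electron count is 10 − 2 = 8. Cyanide is a strong-field ligand (high in the spectrochemical series). A 3d d⁸ ion with strong-field ligands gains enough CFSE to favour square planar over tetrahedral. → square planar.
For [NiCl₃F]²−: Ligand charges: each chloride is −1; each fluoride is −1. With an overall charge of −2 the nickel centre must be in the +2 oxidation state. Nickel is a group-10 element; Ni(II) is therefore d⁸. Chloride and fluoride are weak-field ligands. With weak-field ligands the CFSE gain from square planar is small, so a 3d d⁸ ion takes the sterically preferred tetrahedral geometry. → tetrahedral.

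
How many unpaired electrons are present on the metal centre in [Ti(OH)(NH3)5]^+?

Summing ligand charges against the +1 overall charge gives an oxidation state of +2 for titanium.
Ti sits in group 4, so the d-electron count is 4 − 2 = 2.
In an octahedral field the d² configuration is t₂g²e_g⁰ (only one arrangement possible), giving 2 unpaired electrons.

2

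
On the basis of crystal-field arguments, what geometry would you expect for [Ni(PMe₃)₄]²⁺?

square planar

Trimethylphosphine is neutral; balancing the +2 overall charge requires Ni(II).
Group 10 minus oxidation state 2 gives a d⁸ configuration.
Coordination number: 4.
Trimethylphosphine is a strong-field ligand (high in the spectrochemical series).
A 3d d⁸ ion with strong-field ligands gains enough CFSE to favour square planar over tetrahedral.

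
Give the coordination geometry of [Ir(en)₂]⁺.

square planar

Summing ligand charges against the +1 overall charge gives an oxidation state of +1 for iridium.
Group 9 minus oxidation state 1 gives a d⁸ configuration.
Counting donor atoms: 2×ethylenediamine (bidentate) → 4 donors. Coordination number = 4.
A 5d d⁸ ion has a large crystal-field splitting; square planar leaves the high-energy d_{x²−y²} orbital empty and maximises CFSE.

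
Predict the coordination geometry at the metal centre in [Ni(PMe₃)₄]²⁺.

square planar

Trimethylphosphine is neutral; balancing the +2 overall charge requires Ni(II).
Group 10 minus oxidation state 2 gives a d⁸ configuration.
Coordination number: 4.
Trimethylphosphine is a strong-field ligand (high in the spectrochemical series).
A 3d d⁸ ion with strong-field ligands gains enough CFSE to favour square planar over tetrahedral.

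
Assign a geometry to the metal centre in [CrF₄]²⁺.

tetrahedral

Summing ligand charges against the +2 overall charge gives an oxidation state of +6 for chromium.
Group 6 minus oxidation state 6 gives a d⁰ configuration.
Coordination number: 4.
A d⁰ ion has no crystal-field stabilisation preference between square planar and tetrahedral, so four ligands adopt the sterically favoured tetrahedral geometry.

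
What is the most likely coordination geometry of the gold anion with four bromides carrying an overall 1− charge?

Each bromide is −1; balancing the −1 overall charge requires Au(III).
Group 11 minus oxidation state 3 gives a d⁸ configuration.
Coordination number: 4.
A 5d d⁸ ion has a large crystal-field splitting; square planar leaves the high-energy d_{x²−y²} orbital empty and maximises CFSE.

square planar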